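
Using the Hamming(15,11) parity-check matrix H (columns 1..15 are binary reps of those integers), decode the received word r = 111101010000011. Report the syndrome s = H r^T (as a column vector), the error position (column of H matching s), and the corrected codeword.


s = (1, 0, 1, 1)^T, error position = 11, corrected codeword c = 111101010010011

Compute s = H r^T mod 2 one row at a time:
  s_1 = 1 + 0 + 0 + 0 + 0 + 0 + 1 + 1 = 3 ≡ 1 (mod 2).
  s_2 = 1 + 0 + 1 + 0 + 0 + 0 + 1 + 1 = 4 ≡ 0 (mod 2).
  s_3 = 1 + 1 + 1 + 0 + 0 + 0 + 1 + 1 = 5 ≡ 1 (mod 2).
  s_4 = 1 + 1 + 0 + 0 + 0 + 0 + 0 + 1 = 3 ≡ 1 (mod 2).
s = (1, 0, 1, 1)^T — this equals column 11 of H (binary 1011), so error is at position 11.
Correct: flip bit 11 of r = 111101010000011 to get c = 111101010010011.


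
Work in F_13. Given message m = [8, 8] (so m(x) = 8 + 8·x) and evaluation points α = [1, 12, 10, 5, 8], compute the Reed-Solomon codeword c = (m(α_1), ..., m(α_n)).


c = [3, 0, 10, 9, 7]

Message polynomial: m(x) = 8 + 8·x (mod 13).
For each evaluation point α_i, compute m(α_i) mod 13:
  α_1 = 1: Horner steps 8 → 3, so m(1) = 3.
  α_2 = 12: Horner steps 8 → 0, so m(12) = 0.
  α_3 = 10: Horner steps 8 → 10, so m(10) = 10.
  α_4 = 5: Horner steps 8 → 9, so m(5) = 9.
  α_5 = 8: Horner steps 8 → 7, so m(8) = 7.
Codeword c = [3, 0, 10, 9, 7] ∈ F_13^5.


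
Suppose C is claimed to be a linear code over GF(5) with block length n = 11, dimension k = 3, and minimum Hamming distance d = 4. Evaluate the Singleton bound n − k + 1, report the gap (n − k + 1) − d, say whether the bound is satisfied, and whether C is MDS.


Singleton RHS = n − k + 1 = 9, slack = 5, bound satisfied, not MDS.

Singleton bound: d ≤ n − k + 1.
Here n = 11, k = 3, so n − k + 1 = 9.
Given d = 4, check d ≤ 9: YES.
Slack = (n − k + 1) − d = 5.
The code is NOT MDS (slack = 5 > 0).
Description: the claimed parameters are [11, 3, 4]_5; such a code would be non-MDS.


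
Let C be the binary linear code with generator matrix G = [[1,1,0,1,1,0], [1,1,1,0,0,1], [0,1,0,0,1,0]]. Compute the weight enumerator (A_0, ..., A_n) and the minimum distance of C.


Weight distribution: A_0 = 1, A_2 = 2, A_4 = 5. Minimum distance d = 2.

Enumerate all 2^3 = 8 messages m ∈ F_2^3.
For each, compute codeword c = mG in F_2^6, then tally its weight.
  m = 000 → c = 000000, weight = 0.
  m = 100 → c = 110110, weight = 4.
  m = 010 → c = 111001, weight = 4.
  m = 110 → c = 001111, weight = 4.
  m = 001 → c = 010010, weight = 2.
  m = 101 → c = 100100, weight = 2.
  m = 011 → c = 101011, weight = 4.
  m = 111 → c = 011101, weight = 4.
Tally weights:
  weight 0: 1 codewords.
  weight 2: 2 codewords.
  weight 4: 5 codewords.
Minimum distance d = smallest w > 0 with A_w > 0 = 2.
Sanity: Σ A_w = 8 = 2^3 = 8 ✓.


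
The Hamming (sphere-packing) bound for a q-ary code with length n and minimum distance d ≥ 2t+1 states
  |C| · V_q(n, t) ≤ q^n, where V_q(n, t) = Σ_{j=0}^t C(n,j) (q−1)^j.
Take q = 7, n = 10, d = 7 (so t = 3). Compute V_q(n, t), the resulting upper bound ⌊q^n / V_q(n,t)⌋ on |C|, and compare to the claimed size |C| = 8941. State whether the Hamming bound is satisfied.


V_q(n, t) = 27601, q^n = 282475249, Hamming bound = 10234, |C| = 8941 ≤ bound (satisfied).

Step 1: Compute V_q(n, t) = Σ_{j=0}^3 C(n, j) (q−1)^j.
  j = 0: C(10,0)·(6)^0 = 1·1 = 1.
  j = 1: C(10,1)·(6)^1 = 10·6 = 60.
  j = 2: C(10,2)·(6)^2 = 45·36 = 1620.
  j = 3: C(10,3)·(6)^3 = 120·216 = 25920.
  V_q(n, t) = 1 + 60 + 1620 + 25920 = 27601.
Step 2: q^n = 7^10 = 282475249.
Step 3: Hamming bound ⌊q^n / V_q(n,t)⌋ = ⌊282475249/27601⌋ = 10234.
Step 4: Compare |C| = 8941 to 10234: satisfied.
The claimed |C| lies below the Hamming bound.


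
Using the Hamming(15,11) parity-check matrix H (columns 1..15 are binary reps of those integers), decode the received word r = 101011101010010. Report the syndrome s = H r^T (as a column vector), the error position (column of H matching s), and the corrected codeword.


s = (1, 0, 1, 0)^T, error position = 10, corrected codeword c = 101011101110010

Compute s = H r^T mod 2 one row at a time:
  s_1 = 0 + 1 + 0 + 1 + 0 + 0 + 1 + 0 = 3 ≡ 1 (mod 2).
  s_2 = 0 + 1 + 1 + 1 + 0 + 0 + 1 + 0 = 4 ≡ 0 (mod 2).
  s_3 = 0 + 1 + 1 + 1 + 0 + 1 + 1 + 0 = 5 ≡ 1 (mod 2).
  s_4 = 1 + 1 + 1 + 1 + 1 + 1 + 0 + 0 = 6 ≡ 0 (mod 2).
s = (1, 0, 1, 0)^T — this equals column 10 of H (binary 1010), so error is at position 10.
Correct: flip bit 10 of r = 101011101010010 to get c = 101011101110010.


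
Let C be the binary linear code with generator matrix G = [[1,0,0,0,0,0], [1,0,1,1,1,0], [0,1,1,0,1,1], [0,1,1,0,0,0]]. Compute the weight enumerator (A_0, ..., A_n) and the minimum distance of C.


Weight distribution: A_0 = 1, A_1 = 1, A_2 = 2, A_3 = 6, A_4 = 5, A_5 = 1. Minimum distance d = 1.

Enumerate all 2^4 = 16 messages m ∈ F_2^4.
For each, compute codeword c = mG in F_2^6, then tally its weight.
  m = 0000 → c = 000000, weight = 0.
  m = 1000 → c = 100000, weight = 1.
  m = 0100 → c = 101110, weight = 4.
  m = 1100 → c = 001110, weight = 3.
  m = 0010 → c = 011011, weight = 4.
  m = 1010 → c = 111011, weight = 5.
  m = 0110 → c = 110101, weight = 4.
  m = 1110 → c = 010101, weight = 3.
  m = 0001 → c = 011000, weight = 2.
  m = 1001 → c = 111000, weight = 3.
  m = 0101 → c = 110110, weight = 4.
  m = 1101 → c = 010110, weight = 3.
  m = 0011 → c = 000011, weight = 2.
  m = 1011 → c = 100011, weight = 3.
  m = 0111 → c = 101101, weight = 4.
  m = 1111 → c = 001101, weight = 3.
Tally weights:
  weight 0: 1 codewords.
  weight 1: 1 codewords.
  weight 2: 2 codewords.
  weight 3: 6 codewords.
  weight 4: 5 codewords.
  weight 5: 1 codewords.
Minimum distance d = smallest w > 0 with A_w > 0 = 1.
Sanity: Σ A_w = 16 = 2^4 = 16 ✓.


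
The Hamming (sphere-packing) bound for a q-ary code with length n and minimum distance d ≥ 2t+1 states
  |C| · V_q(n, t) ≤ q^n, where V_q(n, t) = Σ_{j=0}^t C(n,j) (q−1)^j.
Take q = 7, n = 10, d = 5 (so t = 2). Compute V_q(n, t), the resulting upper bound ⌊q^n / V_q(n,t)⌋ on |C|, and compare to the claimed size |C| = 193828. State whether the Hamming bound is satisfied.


V_q(n, t) = 1681, q^n = 282475249, Hamming bound = 168040, |C| = 193828 > bound (violated).

Step 1: Compute V_q(n, t) = Σ_{j=0}^2 C(n, j) (q−1)^j.
  j = 0: C(10,0)·(6)^0 = 1·1 = 1.
  j = 1: C(10,1)·(6)^1 = 10·6 = 60.
  j = 2: C(10,2)·(6)^2 = 45·36 = 1620.
  V_q(n, t) = 1 + 60 + 1620 = 1681.
Step 2: q^n = 7^10 = 282475249.
Step 3: Hamming bound ⌊q^n / V_q(n,t)⌋ = ⌊282475249/1681⌋ = 168040.
Step 4: Compare |C| = 193828 to 168040: violated.
The claimed |C| lies above the Hamming bound, so no 7-ary code of length 10 with d ≥ 5 can have 193828 codewords.


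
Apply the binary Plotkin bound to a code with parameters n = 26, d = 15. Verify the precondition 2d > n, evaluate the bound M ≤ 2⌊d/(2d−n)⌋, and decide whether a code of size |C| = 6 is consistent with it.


Plotkin bound M ≤ 6; given |C| = 6 ≤ bound (satisfied).

Check applicability: 2d = 30, n = 26.
2d − n = 4 > 0, so Plotkin applies.
Compute d/(2d−n) = 15/4 ≈ 3.7500.
⌊d/(2d−n)⌋ = 3.
Plotkin bound: M ≤ 2·3 = 6.
Given |C| = 6, check: satisfied.
This |C| is at the Plotkin bound.


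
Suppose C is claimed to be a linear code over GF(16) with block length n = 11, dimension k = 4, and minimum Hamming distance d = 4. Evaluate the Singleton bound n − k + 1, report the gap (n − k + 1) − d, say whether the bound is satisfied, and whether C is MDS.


Singleton RHS = n − k + 1 = 8, slack = 4, bound satisfied, not MDS.

Singleton bound: d ≤ n − k + 1.
Here n = 11, k = 4, so n − k + 1 = 8.
Given d = 4, check d ≤ 8: YES.
Slack = (n − k + 1) − d = 4.
The code is NOT MDS (slack = 4 > 0).
Description: the claimed parameters are [11, 4, 4]_16; such a code would be non-MDS.


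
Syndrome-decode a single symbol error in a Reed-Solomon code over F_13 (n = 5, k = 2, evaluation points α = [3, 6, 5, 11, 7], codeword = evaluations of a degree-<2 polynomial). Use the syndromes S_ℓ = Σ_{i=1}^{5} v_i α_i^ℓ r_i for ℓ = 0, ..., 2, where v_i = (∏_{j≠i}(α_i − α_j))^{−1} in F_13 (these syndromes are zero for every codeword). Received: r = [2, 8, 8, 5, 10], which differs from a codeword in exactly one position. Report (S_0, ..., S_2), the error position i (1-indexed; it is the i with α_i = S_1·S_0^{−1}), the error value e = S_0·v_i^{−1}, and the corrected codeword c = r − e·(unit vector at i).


S = (1, 5, 12), error at position 3, error magnitude e = 2, c = [2, 8, 6, 5, 10].

Step 1: column multipliers v_i = (∏_{j≠i}(α_i − α_j))^{−1} mod 13.
  i = 1 (α = 3): (3−6)(3−5)(3−11)(3−7) = (−3)·(−2)·(−8)·(−4) = 192 ≡ 10, so v_1 = 10^{−1} = 4 (mod 13).
  i = 2 (α = 6): (6−3)(6−5)(6−11)(6−7) = 3·1·(−5)·(−1) = 15 ≡ 2, so v_2 = 2^{−1} = 7 (mod 13).
  i = 3 (α = 5): (5−3)(5−6)(5−11)(5−7) = 2·(−1)·(−6)·(−2) = −24 ≡ 2, so v_3 = 2^{−1} = 7 (mod 13).
  i = 4 (α = 11): (11−3)(11−6)(11−5)(11−7) = 8·5·6·4 = 960 ≡ 11, so v_4 = 11^{−1} = 6 (mod 13).
  i = 5 (α = 7): (7−3)(7−6)(7−5)(7−11) = 4·1·2·(−4) = −32 ≡ 7, so v_5 = 7^{−1} = 2 (mod 13).
  v = [4, 7, 7, 6, 2].
Step 2: syndromes of r = [2, 8, 8, 5, 10] (all sums mod 13).
  S_0 = Σ v_i r_i = 4·2 + 7·8 + 7·8 + 6·5 + 2·10 = 170 ≡ 1.
  S_1 = Σ v_i α_i r_i = 4·3·2 + 7·6·8 + 7·5·8 + 6·11·5 + 2·7·10 = 1110 ≡ 5.
  α_i^2 mod 13 = [9, 10, 12, 4, 10].
  S_2 = Σ v_i α_i^2 r_i = 4·9·2 + 7·10·8 + 7·12·8 + 6·4·5 + 2·10·10 = 1624 ≡ 12.
  S = (1, 5, 12) ≠ 0, so r is not a codeword (an error is present).
Step 3: locate the error. For a single error e at position i, S_ℓ = v_i·e·α_i^ℓ, so α_err = S_1/S_0.
  S_0^{−1} = 1^{−1} = 1 (mod 13), so α_err = 5·1 = 5 ≡ 5 = α_3. Error position i = 3.
  Consistency check: S_2/S_1 = 12·8 = 96 ≡ 5 = α_err ✓ (single-error assumption holds).
Step 4: error magnitude e = S_0/v_3 = S_0·∏_{j≠3}(α_3 − α_j) = 1·2 = 2 ≡ 2 (mod 13).
Step 5: correct position 3: c_3 = r_3 − e = 8 − 2 ≡ 6 (mod 13). Hence c = [2, 8, 6, 5, 10].
  Check: interpolating c through the α_i gives m(x) = 9 + 2·x (degree < 2) with m(α_i) = c_i for every i, so c is indeed a codeword.


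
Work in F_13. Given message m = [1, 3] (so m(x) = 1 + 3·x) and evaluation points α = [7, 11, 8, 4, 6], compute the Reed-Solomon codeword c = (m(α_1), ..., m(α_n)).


c = [9, 8, 12, 0, 6]

Message polynomial: m(x) = 1 + 3·x (mod 13).
For each evaluation point α_i, compute m(α_i) mod 13:
  α_1 = 7: Horner steps 3 → 9, so m(7) = 9.
  α_2 = 11: Horner steps 3 → 8, so m(11) = 8.
  α_3 = 8: Horner steps 3 → 12, so m(8) = 12.
  α_4 = 4: Horner steps 3 → 0, so m(4) = 0.
  α_5 = 6: Horner steps 3 → 6, so m(6) = 6.
Codeword c = [9, 8, 12, 0, 6] ∈ F_13^5.


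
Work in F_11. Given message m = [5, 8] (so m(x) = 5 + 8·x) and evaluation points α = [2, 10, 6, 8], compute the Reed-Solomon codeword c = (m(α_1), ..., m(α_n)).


c = [10, 8, 9, 3]

Message polynomial: m(x) = 5 + 8·x (mod 11).
For each evaluation point α_i, compute m(α_i) mod 11:
  α_1 = 2: Horner steps 8 → 10, so m(2) = 10.
  α_2 = 10: Horner steps 8 → 8, so m(10) = 8.
  α_3 = 6: Horner steps 8 → 9, so m(6) = 9.
  α_4 = 8: Horner steps 8 → 3, so m(8) = 3.
Codeword c = [10, 8, 9, 3] ∈ F_11^4.


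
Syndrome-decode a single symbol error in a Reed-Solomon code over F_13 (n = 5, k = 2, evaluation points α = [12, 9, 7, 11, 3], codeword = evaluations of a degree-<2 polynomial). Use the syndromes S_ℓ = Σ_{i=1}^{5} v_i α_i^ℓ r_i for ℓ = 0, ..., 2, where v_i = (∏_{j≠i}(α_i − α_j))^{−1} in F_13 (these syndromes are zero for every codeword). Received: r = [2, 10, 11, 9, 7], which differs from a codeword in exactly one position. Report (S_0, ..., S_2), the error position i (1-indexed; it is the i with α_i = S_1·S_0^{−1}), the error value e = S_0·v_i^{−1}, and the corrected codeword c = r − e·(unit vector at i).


S = (6, 5, 2), error at position 5, error magnitude e = 7, c = [2, 10, 11, 9, 0].

Step 1: column multipliers v_i = (∏_{j≠i}(α_i − α_j))^{−1} mod 13.
  i = 1 (α = 12): (12−9)(12−7)(12−11)(12−3) = 3·5·1·9 = 135 ≡ 5, so v_1 = 5^{−1} = 8 (mod 13).
  i = 2 (α = 9): (9−12)(9−7)(9−11)(9−3) = (−3)·2·(−2)·6 = 72 ≡ 7, so v_2 = 7^{−1} = 2 (mod 13).
  i = 3 (α = 7): (7−12)(7−9)(7−11)(7−3) = (−5)·(−2)·(−4)·4 = −160 ≡ 9, so v_3 = 9^{−1} = 3 (mod 13).
  i = 4 (α = 11): (11−12)(11−9)(11−7)(11−3) = (−1)·2·4·8 = −64 ≡ 1, so v_4 = 1^{−1} = 1 (mod 13).
  i = 5 (α = 3): (3−12)(3−9)(3−7)(3−11) = (−9)·(−6)·(−4)·(−8) = 1728 ≡ 12, so v_5 = 12^{−1} = 12 (mod 13).
  v = [8, 2, 3, 1, 12].
Step 2: syndromes of r = [2, 10, 11, 9, 7] (all sums mod 13).
  S_0 = Σ v_i r_i = 8·2 + 2·10 + 3·11 + 1·9 + 12·7 = 162 ≡ 6.
  S_1 = Σ v_i α_i r_i = 8·12·2 + 2·9·10 + 3·7·11 + 1·11·9 + 12·3·7 = 954 ≡ 5.
  α_i^2 mod 13 = [1, 3, 10, 4, 9].
  S_2 = Σ v_i α_i^2 r_i = 8·1·2 + 2·3·10 + 3·10·11 + 1·4·9 + 12·9·7 = 1198 ≡ 2.
  S = (6, 5, 2) ≠ 0, so r is not a codeword (an error is present).
Step 3: locate the error. For a single error e at position i, S_ℓ = v_i·e·α_i^ℓ, so α_err = S_1/S_0.
  S_0^{−1} = 6^{−1} = 11 (mod 13), so α_err = 5·11 = 55 ≡ 3 = α_5. Error position i = 5.
  Consistency check: S_2/S_1 = 2·8 = 16 ≡ 3 = α_err ✓ (single-error assumption holds).
Step 4: error magnitude e = S_0/v_5 = S_0·∏_{j≠5}(α_5 − α_j) = 6·12 = 72 ≡ 7 (mod 13).
Step 5: correct position 5: c_5 = r_5 − e = 7 − 7 ≡ 0 (mod 13). Hence c = [2, 10, 11, 9, 0].
  Check: interpolating c through the α_i gives m(x) = 8 + 6·x (degree < 2) with m(α_i) = c_i for every i, so c is indeed a codeword.


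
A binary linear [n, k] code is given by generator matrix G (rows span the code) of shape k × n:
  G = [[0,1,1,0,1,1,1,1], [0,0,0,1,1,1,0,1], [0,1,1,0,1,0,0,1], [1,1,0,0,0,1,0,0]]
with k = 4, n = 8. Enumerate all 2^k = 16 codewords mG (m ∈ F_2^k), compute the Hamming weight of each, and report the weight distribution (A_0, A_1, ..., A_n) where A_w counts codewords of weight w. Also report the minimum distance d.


Weight distribution: A_0 = 1, A_2 = 1, A_3 = 3, A_4 = 5, A_5 = 4, A_6 = 1, A_7 = 1. Minimum distance d = 2.

Enumerate all 2^4 = 16 messages m ∈ F_2^4.
For each, compute codeword c = mG in F_2^8, then tally its weight.
  m = 0000 → c = 00000000, weight = 0.
  m = 1000 → c = 01101111, weight = 6.
  m = 0100 → c = 00011101, weight = 4.
  m = 1100 → c = 01110010, weight = 4.
  m = 0010 → c = 01101001, weight = 4.
  m = 1010 → c = 00000110, weight = 2.
  m = 0110 → c = 01110100, weight = 4.
  m = 1110 → c = 00011011, weight = 4.
  m = 0001 → c = 11000100, weight = 3.
  m = 1001 → c = 10101011, weight = 5.
  m = 0101 → c = 11011001, weight = 5.
  m = 1101 → c = 10110110, weight = 5.
  m = 0011 → c = 10101101, weight = 5.
  m = 1011 → c = 11000010, weight = 3.
  m = 0111 → c = 10110000, weight = 3.
  m = 1111 → c = 11011111, weight = 7.
Tally weights:
  weight 0: 1 codewords.
  weight 2: 1 codewords.
  weight 3: 3 codewords.
  weight 4: 5 codewords.
  weight 5: 4 codewords.
  weight 6: 1 codewords.
  weight 7: 1 codewords.
Minimum distance d = smallest w > 0 with A_w > 0 = 2.
Sanity: Σ A_w = 16 = 2^4 = 16 ✓.


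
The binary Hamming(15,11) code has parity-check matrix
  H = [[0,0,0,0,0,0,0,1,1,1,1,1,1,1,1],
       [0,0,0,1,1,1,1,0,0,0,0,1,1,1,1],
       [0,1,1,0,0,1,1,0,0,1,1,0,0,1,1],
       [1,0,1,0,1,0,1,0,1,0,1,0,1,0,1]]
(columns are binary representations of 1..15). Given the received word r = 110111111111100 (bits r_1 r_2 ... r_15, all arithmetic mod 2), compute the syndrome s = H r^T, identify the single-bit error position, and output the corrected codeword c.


s = (0, 0, 1, 0)^T, error position = 2, corrected codeword c = 100111111111100

Compute s = H r^T mod 2 one row at a time:
  s_1 = 1 + 1 + 1 + 1 + 1 + 1 + 0 + 0 = 6 ≡ 0 (mod 2).
  s_2 = 1 + 1 + 1 + 1 + 1 + 1 + 0 + 0 = 6 ≡ 0 (mod 2).
  s_3 = 1 + 0 + 1 + 1 + 1 + 1 + 0 + 0 = 5 ≡ 1 (mod 2).
  s_4 = 1 + 0 + 1 + 1 + 1 + 1 + 1 + 0 = 6 ≡ 0 (mod 2).
s = (0, 0, 1, 0)^T — this equals column 2 of H (binary 0010), so error is at position 2.
Correct: flip bit 2 of r = 110111111111100 to get c = 100111111111100.


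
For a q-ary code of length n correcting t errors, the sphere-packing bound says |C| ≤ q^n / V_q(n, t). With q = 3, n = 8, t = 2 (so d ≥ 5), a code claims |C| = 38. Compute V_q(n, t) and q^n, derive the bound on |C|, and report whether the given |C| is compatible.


V_q(n, t) = 129, q^n = 6561, Hamming bound = 50, |C| = 38 ≤ bound (satisfied).

Step 1: Compute V_q(n, t) = Σ_{j=0}^2 C(n, j) (q−1)^j.
  j = 0: C(8,0)·(2)^0 = 1·1 = 1.
  j = 1: C(8,1)·(2)^1 = 8·2 = 16.
  j = 2: C(8,2)·(2)^2 = 28·4 = 112.
  V_q(n, t) = 1 + 16 + 112 = 129.
Step 2: q^n = 3^8 = 6561.
Step 3: Hamming bound ⌊q^n / V_q(n,t)⌋ = ⌊6561/129⌋ = 50.
Step 4: Compare |C| = 38 to 50: satisfied.
The claimed |C| lies below the Hamming bound.


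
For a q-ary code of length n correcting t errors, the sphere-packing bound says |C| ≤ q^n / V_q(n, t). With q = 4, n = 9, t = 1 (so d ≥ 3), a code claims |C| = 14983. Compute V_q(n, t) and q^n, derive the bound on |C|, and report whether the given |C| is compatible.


V_q(n, t) = 28, q^n = 262144, Hamming bound = 9362, |C| = 14983 > bound (violated).

Step 1: Compute V_q(n, t) = Σ_{j=0}^1 C(n, j) (q−1)^j.
  j = 0: C(9,0)·(3)^0 = 1·1 = 1.
  j = 1: C(9,1)·(3)^1 = 9·3 = 27.
  V_q(n, t) = 1 + 27 = 28.
Step 2: q^n = 4^9 = 262144.
Step 3: Hamming bound ⌊q^n / V_q(n,t)⌋ = ⌊262144/28⌋ = 9362.
Step 4: Compare |C| = 14983 to 9362: violated.
The claimed |C| lies above the Hamming bound, so no 4-ary code of length 9 with d ≥ 3 can have 14983 codewords.


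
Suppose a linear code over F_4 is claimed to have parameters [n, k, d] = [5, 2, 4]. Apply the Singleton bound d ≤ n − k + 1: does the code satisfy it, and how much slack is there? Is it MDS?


Singleton RHS = n − k + 1 = 4, slack = 0, bound satisfied, MDS.

Singleton bound: d ≤ n − k + 1.
Here n = 5, k = 2, so n − k + 1 = 4.
Given d = 4, check d ≤ 4: YES.
Slack = (n − k + 1) − d = 0.
The code is MDS (slack = 0).
Description: the claimed parameters are [5, 2, 4]_4; such a code would be MDS (meets Singleton bound).


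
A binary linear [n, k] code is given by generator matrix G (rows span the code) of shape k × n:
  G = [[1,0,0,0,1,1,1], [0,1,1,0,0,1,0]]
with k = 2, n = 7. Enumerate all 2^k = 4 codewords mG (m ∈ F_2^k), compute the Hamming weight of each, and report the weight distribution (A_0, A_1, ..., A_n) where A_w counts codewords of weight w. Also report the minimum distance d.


Weight distribution: A_0 = 1, A_3 = 1, A_4 = 1, A_5 = 1. Minimum distance d = 3.

Enumerate all 2^2 = 4 messages m ∈ F_2^2.
For each, compute codeword c = mG in F_2^7, then tally its weight.
  m = 00 → c = 0000000, weight = 0.
  m = 10 → c = 1000111, weight = 4.
  m = 01 → c = 0110010, weight = 3.
  m = 11 → c = 1110101, weight = 5.
Tally weights:
  weight 0: 1 codewords.
  weight 3: 1 codewords.
  weight 4: 1 codewords.
  weight 5: 1 codewords.
Minimum distance d = smallest w > 0 with A_w > 0 = 3.
Sanity: Σ A_w = 4 = 2^2 = 4 ✓.


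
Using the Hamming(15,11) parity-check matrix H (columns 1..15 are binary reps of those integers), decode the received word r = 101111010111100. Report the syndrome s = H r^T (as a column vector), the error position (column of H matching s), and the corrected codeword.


s = (1, 1, 0, 1)^T, error position = 13, corrected codeword c = 101111010111000

Compute s = H r^T mod 2 one row at a time:
  s_1 = 1 + 0 + 1 + 1 + 1 + 1 + 0 + 0 = 5 ≡ 1 (mod 2).
  s_2 = 1 + 1 + 1 + 0 + 1 + 1 + 0 + 0 = 5 ≡ 1 (mod 2).
  s_3 = 0 + 1 + 1 + 0 + 1 + 1 + 0 + 0 = 4 ≡ 0 (mod 2).
  s_4 = 1 + 1 + 1 + 0 + 0 + 1 + 1 + 0 = 5 ≡ 1 (mod 2).
s = (1, 1, 0, 1)^T — this equals column 13 of H (binary 1101), so error is at position 13.
Correct: flip bit 13 of r = 101111010111100 to get c = 101111010111000.


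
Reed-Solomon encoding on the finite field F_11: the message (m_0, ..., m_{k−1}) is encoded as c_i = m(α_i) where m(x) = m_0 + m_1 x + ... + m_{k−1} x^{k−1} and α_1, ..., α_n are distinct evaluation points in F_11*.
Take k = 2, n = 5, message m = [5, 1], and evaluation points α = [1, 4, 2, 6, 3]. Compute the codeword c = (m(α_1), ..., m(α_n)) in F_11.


c = [6, 9, 7, 0, 8]

Message polynomial: m(x) = 5 + 1·x (mod 11).
For each evaluation point α_i, compute m(α_i) mod 11:
  α_1 = 1: Horner steps 1 → 6, so m(1) = 6.
  α_2 = 4: Horner steps 1 → 9, so m(4) = 9.
  α_3 = 2: Horner steps 1 → 7, so m(2) = 7.
  α_4 = 6: Horner steps 1 → 0, so m(6) = 0.
  α_5 = 3: Horner steps 1 → 8, so m(3) = 8.
Codeword c = [6, 9, 7, 0, 8] ∈ F_11^5.


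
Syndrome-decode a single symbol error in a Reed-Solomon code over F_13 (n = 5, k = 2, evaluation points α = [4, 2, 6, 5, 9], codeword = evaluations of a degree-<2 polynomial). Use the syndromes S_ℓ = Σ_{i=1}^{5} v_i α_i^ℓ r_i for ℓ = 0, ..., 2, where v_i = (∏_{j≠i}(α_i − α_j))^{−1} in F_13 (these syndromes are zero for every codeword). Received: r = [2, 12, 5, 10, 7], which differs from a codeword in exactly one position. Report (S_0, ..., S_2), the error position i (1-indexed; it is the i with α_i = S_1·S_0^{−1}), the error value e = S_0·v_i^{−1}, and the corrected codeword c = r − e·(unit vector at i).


S = (1, 9, 3), error at position 5, error magnitude e = 4, c = [2, 12, 5, 10, 3].

Step 1: column multipliers v_i = (∏_{j≠i}(α_i − α_j))^{−1} mod 13.
  i = 1 (α = 4): (4−2)(4−6)(4−5)(4−9) = 2·(−2)·(−1)·(−5) = −20 ≡ 6, so v_1 = 6^{−1} = 11 (mod 13).
  i = 2 (α = 2): (2−4)(2−6)(2−5)(2−9) = (−2)·(−4)·(−3)·(−7) = 168 ≡ 12, so v_2 = 12^{−1} = 12 (mod 13).
  i = 3 (α = 6): (6−4)(6−2)(6−5)(6−9) = 2·4·1·(−3) = −24 ≡ 2, so v_3 = 2^{−1} = 7 (mod 13).
  i = 4 (α = 5): (5−4)(5−2)(5−6)(5−9) = 1·3·(−1)·(−4) = 12 ≡ 12, so v_4 = 12^{−1} = 12 (mod 13).
  i = 5 (α = 9): (9−4)(9−2)(9−6)(9−5) = 5·7·3·4 = 420 ≡ 4, so v_5 = 4^{−1} = 10 (mod 13).
  v = [11, 12, 7, 12, 10].
Step 2: syndromes of r = [2, 12, 5, 10, 7] (all sums mod 13).
  S_0 = Σ v_i r_i = 11·2 + 12·12 + 7·5 + 12·10 + 10·7 = 391 ≡ 1.
  S_1 = Σ v_i α_i r_i = 11·4·2 + 12·2·12 + 7·6·5 + 12·5·10 + 10·9·7 = 1816 ≡ 9.
  α_i^2 mod 13 = [3, 4, 10, 12, 3].
  S_2 = Σ v_i α_i^2 r_i = 11·3·2 + 12·4·12 + 7·10·5 + 12·12·10 + 10·3·7 = 2642 ≡ 3.
  S = (1, 9, 3) ≠ 0, so r is not a codeword (an error is present).
Step 3: locate the error. For a single error e at position i, S_ℓ = v_i·e·α_i^ℓ, so α_err = S_1/S_0.
  S_0^{−1} = 1^{−1} = 1 (mod 13), so α_err = 9·1 = 9 ≡ 9 = α_5. Error position i = 5.
  Consistency check: S_2/S_1 = 3·3 = 9 ≡ 9 = α_err ✓ (single-error assumption holds).
Step 4: error magnitude e = S_0/v_5 = S_0·∏_{j≠5}(α_5 − α_j) = 1·4 = 4 ≡ 4 (mod 13).
Step 5: correct position 5: c_5 = r_5 − e = 7 − 4 ≡ 3 (mod 13). Hence c = [2, 12, 5, 10, 3].
  Check: interpolating c through the α_i gives m(x) = 9 + 8·x (degree < 2) with m(α_i) = c_i for every i, so c is indeed a codeword.


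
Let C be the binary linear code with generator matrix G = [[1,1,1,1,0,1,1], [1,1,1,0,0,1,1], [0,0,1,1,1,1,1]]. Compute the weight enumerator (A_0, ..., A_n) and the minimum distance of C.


Weight distribution: A_0 = 1, A_1 = 1, A_3 = 1, A_4 = 2, A_5 = 2, A_6 = 1. Minimum distance d = 1.

Enumerate all 2^3 = 8 messages m ∈ F_2^3.
For each, compute codeword c = mG in F_2^7, then tally its weight.
  m = 000 → c = 0000000, weight = 0.
  m = 100 → c = 1111011, weight = 6.
  m = 010 → c = 1110011, weight = 5.
  m = 110 → c = 0001000, weight = 1.
  m = 001 → c = 0011111, weight = 5.
  m = 101 → c = 1100100, weight = 3.
  m = 011 → c = 1101100, weight = 4.
  m = 111 → c = 0010111, weight = 4.
Tally weights:
  weight 0: 1 codewords.
  weight 1: 1 codewords.
  weight 3: 1 codewords.
  weight 4: 2 codewords.
  weight 5: 2 codewords.
  weight 6: 1 codewords.
Minimum distance d = smallest w > 0 with A_w > 0 = 1.
Sanity: Σ A_w = 8 = 2^3 = 8 ✓.


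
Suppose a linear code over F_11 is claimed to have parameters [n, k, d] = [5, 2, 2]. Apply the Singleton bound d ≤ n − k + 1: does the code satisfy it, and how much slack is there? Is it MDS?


Singleton RHS = n − k + 1 = 4, slack = 2, bound satisfied, not MDS.

Singleton bound: d ≤ n − k + 1.
Here n = 5, k = 2, so n − k + 1 = 4.
Given d = 2, check d ≤ 4: YES.
Slack = (n − k + 1) − d = 2.
The code is NOT MDS (slack = 2 > 0).
Description: the claimed parameters are [5, 2, 2]_11; such a code would be non-MDS.


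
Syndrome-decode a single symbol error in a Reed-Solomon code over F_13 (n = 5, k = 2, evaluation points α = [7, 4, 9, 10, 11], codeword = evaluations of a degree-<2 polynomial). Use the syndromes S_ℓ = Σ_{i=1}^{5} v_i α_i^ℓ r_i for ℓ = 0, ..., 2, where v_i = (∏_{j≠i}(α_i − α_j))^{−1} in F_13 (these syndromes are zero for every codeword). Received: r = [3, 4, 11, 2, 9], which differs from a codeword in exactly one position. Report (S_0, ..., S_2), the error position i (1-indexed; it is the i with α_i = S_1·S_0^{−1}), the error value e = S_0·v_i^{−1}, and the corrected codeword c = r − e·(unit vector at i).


S = (4, 5, 3), error at position 5, error magnitude e = 3, c = [3, 4, 11, 2, 6].

Step 1: column multipliers v_i = (∏_{j≠i}(α_i − α_j))^{−1} mod 13.
  i = 1 (α = 7): (7−4)(7−9)(7−10)(7−11) = 3·(−2)·(−3)·(−4) = −72 ≡ 6, so v_1 = 6^{−1} = 11 (mod 13).
  i = 2 (α = 4): (4−7)(4−9)(4−10)(4−11) = (−3)·(−5)·(−6)·(−7) = 630 ≡ 6, so v_2 = 6^{−1} = 11 (mod 13).
  i = 3 (α = 9): (9−7)(9−4)(9−10)(9−11) = 2·5·(−1)·(−2) = 20 ≡ 7, so v_3 = 7^{−1} = 2 (mod 13).
  i = 4 (α = 10): (10−7)(10−4)(10−9)(10−11) = 3·6·1·(−1) = −18 ≡ 8, so v_4 = 8^{−1} = 5 (mod 13).
  i = 5 (α = 11): (11−7)(11−4)(11−9)(11−10) = 4·7·2·1 = 56 ≡ 4, so v_5 = 4^{−1} = 10 (mod 13).
  v = [11, 11, 2, 5, 10].
Step 2: syndromes of r = [3, 4, 11, 2, 9] (all sums mod 13).
  S_0 = Σ v_i r_i = 11·3 + 11·4 + 2·11 + 5·2 + 10·9 = 199 ≡ 4.
  S_1 = Σ v_i α_i r_i = 11·7·3 + 11·4·4 + 2·9·11 + 5·10·2 + 10·11·9 = 1695 ≡ 5.
  α_i^2 mod 13 = [10, 3, 3, 9, 4].
  S_2 = Σ v_i α_i^2 r_i = 11·10·3 + 11·3·4 + 2·3·11 + 5·9·2 + 10·4·9 = 978 ≡ 3.
  S = (4, 5, 3) ≠ 0, so r is not a codeword (an error is present).
Step 3: locate the error. For a single error e at position i, S_ℓ = v_i·e·α_i^ℓ, so α_err = S_1/S_0.
  S_0^{−1} = 4^{−1} = 10 (mod 13), so α_err = 5·10 = 50 ≡ 11 = α_5. Error position i = 5.
  Consistency check: S_2/S_1 = 3·8 = 24 ≡ 11 = α_err ✓ (single-error assumption holds).
Step 4: error magnitude e = S_0/v_5 = S_0·∏_{j≠5}(α_5 − α_j) = 4·4 = 16 ≡ 3 (mod 13).
Step 5: correct position 5: c_5 = r_5 − e = 9 − 3 ≡ 6 (mod 13). Hence c = [3, 4, 11, 2, 6].
  Check: interpolating c through the α_i gives m(x) = 1 + 4·x (degree < 2) with m(α_i) = c_i for every i, so c is indeed a codeword.


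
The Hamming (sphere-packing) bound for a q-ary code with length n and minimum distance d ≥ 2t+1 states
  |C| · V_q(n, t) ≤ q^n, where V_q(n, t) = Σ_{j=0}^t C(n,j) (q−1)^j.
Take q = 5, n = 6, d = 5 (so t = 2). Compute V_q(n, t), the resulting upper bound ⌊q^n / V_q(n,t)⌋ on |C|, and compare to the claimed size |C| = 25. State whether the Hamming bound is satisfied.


V_q(n, t) = 265, q^n = 15625, Hamming bound = 58, |C| = 25 ≤ bound (satisfied).

Step 1: Compute V_q(n, t) = Σ_{j=0}^2 C(n, j) (q−1)^j.
  j = 0: C(6,0)·(4)^0 = 1·1 = 1.
  j = 1: C(6,1)·(4)^1 = 6·4 = 24.
  j = 2: C(6,2)·(4)^2 = 15·16 = 240.
  V_q(n, t) = 1 + 24 + 240 = 265.
Step 2: q^n = 5^6 = 15625.
Step 3: Hamming bound ⌊q^n / V_q(n,t)⌋ = ⌊15625/265⌋ = 58.
Step 4: Compare |C| = 25 to 58: satisfied.
The claimed |C| lies below the Hamming bound.


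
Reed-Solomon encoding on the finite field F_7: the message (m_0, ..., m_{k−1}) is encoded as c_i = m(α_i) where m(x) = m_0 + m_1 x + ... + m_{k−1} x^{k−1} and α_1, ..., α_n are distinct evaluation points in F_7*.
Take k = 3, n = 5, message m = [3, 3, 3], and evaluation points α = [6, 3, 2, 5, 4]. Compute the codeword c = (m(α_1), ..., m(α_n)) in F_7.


c = [3, 4, 0, 2, 0]

Message polynomial: m(x) = 3 + 3·x + 3·x^2 (mod 7).
For each evaluation point α_i, compute m(α_i) mod 7:
  α_1 = 6: Horner steps 3 → 0 → 3, so m(6) = 3.
  α_2 = 3: Horner steps 3 → 5 → 4, so m(3) = 4.
  α_3 = 2: Horner steps 3 → 2 → 0, so m(2) = 0.
  α_4 = 5: Horner steps 3 → 4 → 2, so m(5) = 2.
  α_5 = 4: Horner steps 3 → 1 → 0, so m(4) = 0.
Codeword c = [3, 4, 0, 2, 0] ∈ F_7^5.


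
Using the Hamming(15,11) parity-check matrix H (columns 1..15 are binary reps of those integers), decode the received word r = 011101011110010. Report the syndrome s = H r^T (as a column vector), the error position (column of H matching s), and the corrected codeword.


s = (1, 1, 0, 1)^T, error position = 13, corrected codeword c = 011101011110110

Compute s = H r^T mod 2 one row at a time:
  s_1 = 1 + 1 + 1 + 1 + 0 + 0 + 1 + 0 = 5 ≡ 1 (mod 2).
  s_2 = 1 + 0 + 1 + 0 + 0 + 0 + 1 + 0 = 3 ≡ 1 (mod 2).
  s_3 = 1 + 1 + 1 + 0 + 1 + 1 + 1 + 0 = 6 ≡ 0 (mod 2).
  s_4 = 0 + 1 + 0 + 0 + 1 + 1 + 0 + 0 = 3 ≡ 1 (mod 2).
s = (1, 1, 0, 1)^T — this equals column 13 of H (binary 1101), so error is at position 13.
Correct: flip bit 13 of r = 011101011110010 to get c = 011101011110110.


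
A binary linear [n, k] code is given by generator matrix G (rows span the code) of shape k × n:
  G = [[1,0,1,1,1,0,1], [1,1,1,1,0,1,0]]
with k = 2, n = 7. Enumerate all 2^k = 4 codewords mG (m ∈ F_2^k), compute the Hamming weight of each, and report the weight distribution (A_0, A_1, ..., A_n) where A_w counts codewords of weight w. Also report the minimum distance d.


Weight distribution: A_0 = 1, A_4 = 1, A_5 = 2. Minimum distance d = 4.

Enumerate all 2^2 = 4 messages m ∈ F_2^2.
For each, compute codeword c = mG in F_2^7, then tally its weight.
  m = 00 → c = 0000000, weight = 0.
  m = 10 → c = 1011101, weight = 5.
  m = 01 → c = 1111010, weight = 5.
  m = 11 → c = 0100111, weight = 4.
Tally weights:
  weight 0: 1 codewords.
  weight 4: 1 codewords.
  weight 5: 2 codewords.
Minimum distance d = smallest w > 0 with A_w > 0 = 4.
Sanity: Σ A_w = 4 = 2^2 = 4 ✓.


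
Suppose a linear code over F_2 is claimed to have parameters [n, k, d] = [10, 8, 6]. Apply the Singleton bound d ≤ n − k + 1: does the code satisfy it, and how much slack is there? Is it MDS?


Singleton RHS = n − k + 1 = 3, slack = -3, bound violated (no such code; not MDS).

Singleton bound: d ≤ n − k + 1.
Here n = 10, k = 8, so n − k + 1 = 3.
Given d = 6, check d ≤ 3: NO.
Slack = (n − k + 1) − d = -3.
The slack is negative: d = 6 exceeds n − k + 1 = 3 by 3, so the Singleton bound is violated and no linear [10, 8, 6]_2 code can exist. In particular it is not MDS (MDS requires d = n − k + 1 exactly).
Description: the claimed parameters are [10, 8, 6]_2; such a code would be impossible (violates the Singleton bound).


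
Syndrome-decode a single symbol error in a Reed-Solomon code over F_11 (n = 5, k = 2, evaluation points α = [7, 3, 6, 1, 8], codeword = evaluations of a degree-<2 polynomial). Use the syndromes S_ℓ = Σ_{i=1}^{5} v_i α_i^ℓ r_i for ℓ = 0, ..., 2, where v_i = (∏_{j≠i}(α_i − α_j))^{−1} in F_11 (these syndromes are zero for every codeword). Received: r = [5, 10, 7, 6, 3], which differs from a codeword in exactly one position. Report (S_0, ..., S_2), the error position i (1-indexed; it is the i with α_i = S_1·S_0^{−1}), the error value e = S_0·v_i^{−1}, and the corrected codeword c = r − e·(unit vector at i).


S = (8, 2, 6), error at position 2, error magnitude e = 8, c = [5, 2, 7, 6, 3].

Step 1: column multipliers v_i = (∏_{j≠i}(α_i − α_j))^{−1} mod 11.
  i = 1 (α = 7): (7−3)(7−6)(7−1)(7−8) = 4·1·6·(−1) = −24 ≡ 9, so v_1 = 9^{−1} = 5 (mod 11).
  i = 2 (α = 3): (3−7)(3−6)(3−1)(3−8) = (−4)·(−3)·2·(−5) = −120 ≡ 1, so v_2 = 1^{−1} = 1 (mod 11).
  i = 3 (α = 6): (6−7)(6−3)(6−1)(6−8) = (−1)·3·5·(−2) = 30 ≡ 8, so v_3 = 8^{−1} = 7 (mod 11).
  i = 4 (α = 1): (1−7)(1−3)(1−6)(1−8) = (−6)·(−2)·(−5)·(−7) = 420 ≡ 2, so v_4 = 2^{−1} = 6 (mod 11).
  i = 5 (α = 8): (8−7)(8−3)(8−6)(8−1) = 1·5·2·7 = 70 ≡ 4, so v_5 = 4^{−1} = 3 (mod 11).
  v = [5, 1, 7, 6, 3].
Step 2: syndromes of r = [5, 10, 7, 6, 3] (all sums mod 11).
  S_0 = Σ v_i r_i = 5·5 + 1·10 + 7·7 + 6·6 + 3·3 = 129 ≡ 8.
  S_1 = Σ v_i α_i r_i = 5·7·5 + 1·3·10 + 7·6·7 + 6·1·6 + 3·8·3 = 607 ≡ 2.
  α_i^2 mod 11 = [5, 9, 3, 1, 9].
  S_2 = Σ v_i α_i^2 r_i = 5·5·5 + 1·9·10 + 7·3·7 + 6·1·6 + 3·9·3 = 479 ≡ 6.
  S = (8, 2, 6) ≠ 0, so r is not a codeword (an error is present).
Step 3: locate the error. For a single error e at position i, S_ℓ = v_i·e·α_i^ℓ, so α_err = S_1/S_0.
  S_0^{−1} = 8^{−1} = 7 (mod 11), so α_err = 2·7 = 14 ≡ 3 = α_2. Error position i = 2.
  Consistency check: S_2/S_1 = 6·6 = 36 ≡ 3 = α_err ✓ (single-error assumption holds).
Step 4: error magnitude e = S_0/v_2 = S_0·∏_{j≠2}(α_2 − α_j) = 8·1 = 8 ≡ 8 (mod 11).
Step 5: correct position 2: c_2 = r_2 − e = 10 − 8 ≡ 2 (mod 11). Hence c = [5, 2, 7, 6, 3].
  Check: interpolating c through the α_i gives m(x) = 8 + 9·x (degree < 2) with m(α_i) = c_i for every i, so c is indeed a codeword.


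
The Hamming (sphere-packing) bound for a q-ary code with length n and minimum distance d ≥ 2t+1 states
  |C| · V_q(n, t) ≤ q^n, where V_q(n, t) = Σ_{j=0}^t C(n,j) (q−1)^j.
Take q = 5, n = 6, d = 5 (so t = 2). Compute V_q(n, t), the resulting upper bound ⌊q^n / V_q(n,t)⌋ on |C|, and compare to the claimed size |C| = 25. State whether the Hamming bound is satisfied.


V_q(n, t) = 265, q^n = 15625, Hamming bound = 58, |C| = 25 ≤ bound (satisfied).

Step 1: Compute V_q(n, t) = Σ_{j=0}^2 C(n, j) (q−1)^j.
  j = 0: C(6,0)·(4)^0 = 1·1 = 1.
  j = 1: C(6,1)·(4)^1 = 6·4 = 24.
  j = 2: C(6,2)·(4)^2 = 15·16 = 240.
  V_q(n, t) = 1 + 24 + 240 = 265.
Step 2: q^n = 5^6 = 15625.
Step 3: Hamming bound ⌊q^n / V_q(n,t)⌋ = ⌊15625/265⌋ = 58.
Step 4: Compare |C| = 25 to 58: satisfied.
The claimed |C| lies below the Hamming bound.


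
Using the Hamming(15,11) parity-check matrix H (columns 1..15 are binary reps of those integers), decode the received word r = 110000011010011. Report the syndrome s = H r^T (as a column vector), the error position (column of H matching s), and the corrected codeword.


s = (1, 0, 0, 0)^T, error position = 8, corrected codeword c = 110000001010011

Compute s = H r^T mod 2 one row at a time:
  s_1 = 1 + 1 + 0 + 1 + 0 + 0 + 1 + 1 = 5 ≡ 1 (mod 2).
  s_2 = 0 + 0 + 0 + 0 + 0 + 0 + 1 + 1 = 2 ≡ 0 (mod 2).
  s_3 = 1 + 0 + 0 + 0 + 0 + 1 + 1 + 1 = 4 ≡ 0 (mod 2).
  s_4 = 1 + 0 + 0 + 0 + 1 + 1 + 0 + 1 = 4 ≡ 0 (mod 2).
s = (1, 0, 0, 0)^T — this equals column 8 of H (binary 1000), so error is at position 8.
Correct: flip bit 8 of r = 110000011010011 to get c = 110000001010011.


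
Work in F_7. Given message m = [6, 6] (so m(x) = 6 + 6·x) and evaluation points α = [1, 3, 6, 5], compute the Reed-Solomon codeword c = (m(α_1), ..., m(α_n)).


c = [5, 3, 0, 1]

Message polynomial: m(x) = 6 + 6·x (mod 7).
For each evaluation point α_i, compute m(α_i) mod 7:
  α_1 = 1: Horner steps 6 → 5, so m(1) = 5.
  α_2 = 3: Horner steps 6 → 3, so m(3) = 3.
  α_3 = 6: Horner steps 6 → 0, so m(6) = 0.
  α_4 = 5: Horner steps 6 → 1, so m(5) = 1.
Codeword c = [5, 3, 0, 1] ∈ F_7^4.


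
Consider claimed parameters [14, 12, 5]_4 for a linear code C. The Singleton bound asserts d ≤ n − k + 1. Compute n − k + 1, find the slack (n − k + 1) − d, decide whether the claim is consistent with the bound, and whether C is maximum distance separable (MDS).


Singleton RHS = n − k + 1 = 3, slack = -2, bound violated (no such code; not MDS).

Singleton bound: d ≤ n − k + 1.
Here n = 14, k = 12, so n − k + 1 = 3.
Given d = 5, check d ≤ 3: NO.
Slack = (n − k + 1) − d = -2.
The slack is negative: d = 5 exceeds n − k + 1 = 3 by 2, so the Singleton bound is violated and no linear [14, 12, 5]_4 code can exist. In particular it is not MDS (MDS requires d = n − k + 1 exactly).
Description: the claimed parameters are [14, 12, 5]_4; such a code would be impossible (violates the Singleton bound).


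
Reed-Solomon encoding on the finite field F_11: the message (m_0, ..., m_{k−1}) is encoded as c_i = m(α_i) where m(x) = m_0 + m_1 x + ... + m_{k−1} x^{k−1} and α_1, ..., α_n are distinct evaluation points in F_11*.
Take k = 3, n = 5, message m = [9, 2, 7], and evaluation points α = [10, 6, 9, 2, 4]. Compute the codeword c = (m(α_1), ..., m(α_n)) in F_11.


c = [3, 9, 0, 8, 8]

Message polynomial: m(x) = 9 + 2·x + 7·x^2 (mod 11).
For each evaluation point α_i, compute m(α_i) mod 11:
  α_1 = 10: Horner steps 7 → 6 → 3, so m(10) = 3.
  α_2 = 6: Horner steps 7 → 0 → 9, so m(6) = 9.
  α_3 = 9: Horner steps 7 → 10 → 0, so m(9) = 0.
  α_4 = 2: Horner steps 7 → 5 → 8, so m(2) = 8.
  α_5 = 4: Horner steps 7 → 8 → 8, so m(4) = 8.
Codeword c = [3, 9, 0, 8, 8] ∈ F_11^5.


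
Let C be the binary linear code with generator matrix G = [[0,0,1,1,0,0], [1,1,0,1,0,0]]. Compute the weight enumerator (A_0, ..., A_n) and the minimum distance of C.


Weight distribution: A_0 = 1, A_2 = 1, A_3 = 2. Minimum distance d = 2.

Enumerate all 2^2 = 4 messages m ∈ F_2^2.
For each, compute codeword c = mG in F_2^6, then tally its weight.
  m = 00 → c = 000000, weight = 0.
  m = 10 → c = 001100, weight = 2.
  m = 01 → c = 110100, weight = 3.
  m = 11 → c = 111000, weight = 3.
Tally weights:
  weight 0: 1 codewords.
  weight 2: 1 codewords.
  weight 3: 2 codewords.
Minimum distance d = smallest w > 0 with A_w > 0 = 2.
Sanity: Σ A_w = 4 = 2^2 = 4 ✓.


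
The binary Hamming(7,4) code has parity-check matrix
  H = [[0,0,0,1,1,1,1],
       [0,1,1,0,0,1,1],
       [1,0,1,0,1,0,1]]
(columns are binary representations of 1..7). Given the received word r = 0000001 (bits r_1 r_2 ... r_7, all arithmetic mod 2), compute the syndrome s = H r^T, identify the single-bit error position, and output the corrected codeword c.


s = (1, 1, 1)^T, error position = 7, corrected codeword c = 0000000

Compute s = H r^T mod 2 one row at a time:
  s_1 = 0 + 0 + 0 + 1 = 1 ≡ 1 (mod 2).
  s_2 = 0 + 0 + 0 + 1 = 1 ≡ 1 (mod 2).
  s_3 = 0 + 0 + 0 + 1 = 1 ≡ 1 (mod 2).
s = (1, 1, 1)^T — this equals column 7 of H (binary 111), so error is at position 7.
Correct: flip bit 7 of r = 0000001 to get c = 0000000.


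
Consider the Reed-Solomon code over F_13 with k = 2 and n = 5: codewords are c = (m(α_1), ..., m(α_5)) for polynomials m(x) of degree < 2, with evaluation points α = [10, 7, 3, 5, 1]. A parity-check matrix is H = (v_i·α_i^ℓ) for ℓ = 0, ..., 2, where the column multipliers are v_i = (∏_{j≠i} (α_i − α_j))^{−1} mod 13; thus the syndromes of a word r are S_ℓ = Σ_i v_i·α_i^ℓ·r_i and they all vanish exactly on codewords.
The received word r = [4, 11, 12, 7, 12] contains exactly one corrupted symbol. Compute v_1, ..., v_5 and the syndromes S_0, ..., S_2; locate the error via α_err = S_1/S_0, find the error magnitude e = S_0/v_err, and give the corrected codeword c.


S = (7, 8, 11), error at position 3, error magnitude e = 9, c = [4, 11, 3, 7, 12].

Step 1: column multipliers v_i = (∏_{j≠i}(α_i − α_j))^{−1} mod 13.
  i = 1 (α = 10): (10−7)(10−3)(10−5)(10−1) = 3·7·5·9 = 945 ≡ 9, so v_1 = 9^{−1} = 3 (mod 13).
  i = 2 (α = 7): (7−10)(7−3)(7−5)(7−1) = (−3)·4·2·6 = −144 ≡ 12, so v_2 = 12^{−1} = 12 (mod 13).
  i = 3 (α = 3): (3−10)(3−7)(3−5)(3−1) = (−7)·(−4)·(−2)·2 = −112 ≡ 5, so v_3 = 5^{−1} = 8 (mod 13).
  i = 4 (α = 5): (5−10)(5−7)(5−3)(5−1) = (−5)·(−2)·2·4 = 80 ≡ 2, so v_4 = 2^{−1} = 7 (mod 13).
  i = 5 (α = 1): (1−10)(1−7)(1−3)(1−5) = (−9)·(−6)·(−2)·(−4) = 432 ≡ 3, so v_5 = 3^{−1} = 9 (mod 13).
  v = [3, 12, 8, 7, 9].
Step 2: syndromes of r = [4, 11, 12, 7, 12] (all sums mod 13).
  S_0 = Σ v_i r_i = 3·4 + 12·11 + 8·12 + 7·7 + 9·12 = 397 ≡ 7.
  S_1 = Σ v_i α_i r_i = 3·10·4 + 12·7·11 + 8·3·12 + 7·5·7 + 9·1·12 = 1685 ≡ 8.
  α_i^2 mod 13 = [9, 10, 9, 12, 1].
  S_2 = Σ v_i α_i^2 r_i = 3·9·4 + 12·10·11 + 8·9·12 + 7·12·7 + 9·1·12 = 2988 ≡ 11.
  S = (7, 8, 11) ≠ 0, so r is not a codeword (an error is present).
Step 3: locate the error. For a single error e at position i, S_ℓ = v_i·e·α_i^ℓ, so α_err = S_1/S_0.
  S_0^{−1} = 7^{−1} = 2 (mod 13), so α_err = 8·2 = 16 ≡ 3 = α_3. Error position i = 3.
  Consistency check: S_2/S_1 = 11·5 = 55 ≡ 3 = α_err ✓ (single-error assumption holds).
Step 4: error magnitude e = S_0/v_3 = S_0·∏_{j≠3}(α_3 − α_j) = 7·5 = 35 ≡ 9 (mod 13).
Step 5: correct position 3: c_3 = r_3 − e = 12 − 9 ≡ 3 (mod 13). Hence c = [4, 11, 3, 7, 12].
  Check: interpolating c through the α_i gives m(x) = 10 + 2·x (degree < 2) with m(α_i) = c_i for every i, so c is indeed a codeword.
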